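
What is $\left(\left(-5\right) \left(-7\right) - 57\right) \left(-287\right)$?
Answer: $6314$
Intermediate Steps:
$\left(\left(-5\right) \left(-7\right) - 57\right) \left(-287\right) = \left(35 - 57\right) \left(-287\right) = \left(-22\right) \left(-287\right) = 6314$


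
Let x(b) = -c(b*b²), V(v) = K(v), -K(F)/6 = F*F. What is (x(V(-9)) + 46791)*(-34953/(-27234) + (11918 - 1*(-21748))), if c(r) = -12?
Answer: 4768158575999/3026 ≈ 1.5757e+9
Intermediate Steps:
K(F) = -6*F² (K(F) = -6*F*F = -6*F²)
V(v) = -6*v²
x(b) = 12 (x(b) = -1*(-12) = 12)
(x(V(-9)) + 46791)*(-34953/(-27234) + (11918 - 1*(-21748))) = (12 + 46791)*(-34953/(-27234) + (11918 - 1*(-21748))) = 46803*(-34953*(-1/27234) + (11918 + 21748)) = 46803*(11651/9078 + 33666) = 46803*(305631599/9078) = 4768158575999/3026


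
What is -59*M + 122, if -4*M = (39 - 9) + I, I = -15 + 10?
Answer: 1963/4 ≈ 490.75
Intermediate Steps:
I = -5
M = -25/4 (M = -((39 - 9) - 5)/4 = -(30 - 5)/4 = -¼*25 = -25/4 ≈ -6.2500)
-59*M + 122 = -59*(-25/4) + 122 = 1475/4 + 122 = 1963/4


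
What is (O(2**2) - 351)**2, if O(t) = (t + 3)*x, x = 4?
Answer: 104329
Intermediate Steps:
O(t) = 12 + 4*t (O(t) = (t + 3)*4 = (3 + t)*4 = 12 + 4*t)
(O(2**2) - 351)**2 = ((12 + 4*2**2) - 351)**2 = ((12 + 4*4) - 351)**2 = ((12 + 16) - 351)**2 = (28 - 351)**2 = (-323)**2 = 104329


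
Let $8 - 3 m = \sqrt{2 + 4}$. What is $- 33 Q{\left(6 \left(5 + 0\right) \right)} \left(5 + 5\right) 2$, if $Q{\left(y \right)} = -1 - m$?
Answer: $2420 - 220 \sqrt{6} \approx 1881.1$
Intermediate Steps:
$m = \frac{8}{3} - \frac{\sqrt{6}}{3}$ ($m = \frac{8}{3} - \frac{\sqrt{2 + 4}}{3} = \frac{8}{3} - \frac{\sqrt{6}}{3} \approx 1.8502$)
$Q{\left(y \right)} = - \frac{11}{3} + \frac{\sqrt{6}}{3}$ ($Q{\left(y \right)} = -1 - \left(\frac{8}{3} - \frac{\sqrt{6}}{3}\right) = - \frac{11}{3} + \frac{\sqrt{6}}{3}$)
$- 33 Q{\left(6 \left(5 + 0\right) \right)} \left(5 + 5\right) 2 = - 33 \left(- \frac{11}{3} + \frac{\sqrt{6}}{3}\right) \left(5 + 5\right) 2 = \left(121 - 11 \sqrt{6}\right) 10 \cdot 2 = \left(121 - 11 \sqrt{6}\right) 20 = 2420 - 220 \sqrt{6}$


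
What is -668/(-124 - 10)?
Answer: 334/67 ≈ 4.9851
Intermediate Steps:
-668/(-124 - 10) = -668/(-134) = -1/134*(-668) = 334/67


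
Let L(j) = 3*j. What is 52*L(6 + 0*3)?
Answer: 936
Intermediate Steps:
52*L(6 + 0*3) = 52*(3*(6 + 0*3)) = 52*(3*(6 + 0)) = 52*(3*6) = 52*18 = 936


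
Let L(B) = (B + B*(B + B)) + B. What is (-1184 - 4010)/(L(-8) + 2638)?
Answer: -2597/1375 ≈ -1.8887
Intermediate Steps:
L(B) = 2*B + 2*B² (L(B) = (B + B*(2*B)) + B = (B + 2*B²) + B = 2*B + 2*B²)
(-1184 - 4010)/(L(-8) + 2638) = (-1184 - 4010)/(2*(-8)*(1 - 8) + 2638) = -5194/(2*(-8)*(-7) + 2638) = -5194/(112 + 2638) = -5194/2750 = -5194*1/2750 = -2597/1375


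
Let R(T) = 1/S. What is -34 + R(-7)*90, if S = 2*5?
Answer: -25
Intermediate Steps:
S = 10
R(T) = 1/10
-34 + R(-7)*90 = -34 + (1/10)*90 = -34 + 9 = -25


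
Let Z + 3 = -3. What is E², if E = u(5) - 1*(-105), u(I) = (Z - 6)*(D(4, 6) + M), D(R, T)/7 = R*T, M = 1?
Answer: 3697929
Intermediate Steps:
D(R, T) = 7*R*T (D(R, T) = 7*(R*T) = 7*R*T)
Z = -6 (Z = -3 - 3 = -6)
u(I) = -2028 (u(I) = (-6 - 6)*(7*4*6 + 1) = -12*(168 + 1) = -12*169 = -2028)
E = -1923 (E = -2028 - 1*(-105) = -2028 + 105 = -1923)
E² = (-1923)² = 3697929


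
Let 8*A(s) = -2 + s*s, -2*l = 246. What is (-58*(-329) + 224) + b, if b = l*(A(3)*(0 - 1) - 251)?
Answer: 402293/8 ≈ 50287.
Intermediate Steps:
l = -123 (l = -½*246 = -123)
A(s) = -¼ + s²/8 (A(s) = (-2 + s*s)/8 = (-2 + s²)/8 = -¼ + s²/8)
b = 247845/8 (b = -123*((-¼ + (⅛)*3²)*(0 - 1) - 251) = -123*((-¼ + (⅛)*9)*(-1) - 251) = -123*((-¼ + 9/8)*(-1) - 251) = -123*((7/8)*(-1) - 251) = -123*(-7/8 - 251) = -123*(-2015/8) = 247845/8 ≈ 30981.)
(-58*(-329) + 224) + b = (-58*(-329) + 224) + 247845/8 = (19082 + 224) + 247845/8 = 19306 + 247845/8 = 402293/8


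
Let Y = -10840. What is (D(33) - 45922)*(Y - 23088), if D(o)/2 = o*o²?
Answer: -880499456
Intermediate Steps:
D(o) = 2*o³ (D(o) = 2*(o*o²) = 2*o³)
(D(33) - 45922)*(Y - 23088) = (2*33³ - 45922)*(-10840 - 23088) = (2*35937 - 45922)*(-33928) = (71874 - 45922)*(-33928) = 25952*(-33928) = -880499456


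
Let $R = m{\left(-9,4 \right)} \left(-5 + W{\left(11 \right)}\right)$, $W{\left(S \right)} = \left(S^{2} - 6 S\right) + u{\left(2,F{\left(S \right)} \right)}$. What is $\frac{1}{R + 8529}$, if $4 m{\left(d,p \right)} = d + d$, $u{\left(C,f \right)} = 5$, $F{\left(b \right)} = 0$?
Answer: $\frac{2}{16563} \approx 0.00012075$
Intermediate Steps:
$m{\left(d,p \right)} = \frac{d}{2}$ ($m{\left(d,p \right)} = \frac{d + d}{4} = \frac{2 d}{4} = \frac{d}{2}$)
$W{\left(S \right)} = 5 + S^{2} - 6 S$ ($W{\left(S \right)} = \left(S^{2} - 6 S\right) + 5 = 5 + S^{2} - 6 S$)
$R = - \frac{495}{2}$ ($R = \frac{1}{2} \left(-9\right) \left(-5 + \left(5 + 11^{2} - 66\right)\right) = - \frac{9 \left(-5 + \left(5 + 121 - 66\right)\right)}{2} = - \frac{9 \left(-5 + 60\right)}{2} = \left(- \frac{9}{2}\right) 55 = - \frac{495}{2} \approx -247.5$)
$\frac{1}{R + 8529} = \frac{1}{- \frac{495}{2} + 8529} = \frac{1}{\frac{16563}{2}} = \frac{2}{16563}$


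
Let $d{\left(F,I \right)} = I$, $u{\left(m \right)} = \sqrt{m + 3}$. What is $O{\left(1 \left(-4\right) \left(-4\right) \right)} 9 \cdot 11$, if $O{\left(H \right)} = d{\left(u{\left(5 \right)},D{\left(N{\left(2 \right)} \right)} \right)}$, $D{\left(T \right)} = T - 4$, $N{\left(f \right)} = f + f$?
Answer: $0$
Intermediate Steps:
$N{\left(f \right)} = 2 f$
$u{\left(m \right)} = \sqrt{3 + m}$
$D{\left(T \right)} = -4 + T$
$O{\left(H \right)} = 0$ ($O{\left(H \right)} = -4 + 2 \cdot 2 = -4 + 4 = 0$)
$O{\left(1 \left(-4\right) \left(-4\right) \right)} 9 \cdot 11 = 0 \cdot 9 \cdot 11 = 0 \cdot 11 = 0$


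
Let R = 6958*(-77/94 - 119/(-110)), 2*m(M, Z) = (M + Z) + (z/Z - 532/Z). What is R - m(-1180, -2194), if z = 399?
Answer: 39866290471/11342980 ≈ 3514.6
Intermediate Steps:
m(M, Z) = M/2 + Z/2 - 133/(2*Z) (m(M, Z) = ((M + Z) + (399/Z - 532/Z))/2 = ((M + Z) - 133/Z)/2 = (M + Z - 133/Z)/2 = M/2 + Z/2 - 133/(2*Z))
R = 4724482/2585 (R = 6958*(-77*1/94 - 119*(-1/110)) = 6958*(-77/94 + 119/110) = 6958*(679/2585) = 4724482/2585 ≈ 1827.7)
R - m(-1180, -2194) = 4724482/2585 - (-133 - 2194*(-1180 - 2194))/(2*(-2194)) = 4724482/2585 - (-1)*(-133 - 2194*(-3374))/(2*2194) = 4724482/2585 - (-1)*(-133 + 7402556)/(2*2194) = 4724482/2585 - (-1)*7402423/(2*2194) = 4724482/2585 - 1*(-7402423/4388) = 4724482/2585 + 7402423/4388 = 39866290471/11342980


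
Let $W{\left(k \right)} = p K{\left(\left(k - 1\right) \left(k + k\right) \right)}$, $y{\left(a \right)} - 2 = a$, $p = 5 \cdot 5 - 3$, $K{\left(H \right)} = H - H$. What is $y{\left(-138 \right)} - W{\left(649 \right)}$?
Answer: $-136$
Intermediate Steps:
$K{\left(H \right)} = 0$
$p = 22$ ($p = 25 - 3 = 22$)
$y{\left(a \right)} = 2 + a$
$W{\left(k \right)} = 0$ ($W{\left(k \right)} = 22 \cdot 0 = 0$)
$y{\left(-138 \right)} - W{\left(649 \right)} = \left(2 - 138\right) - 0 = -136 + 0 = -136$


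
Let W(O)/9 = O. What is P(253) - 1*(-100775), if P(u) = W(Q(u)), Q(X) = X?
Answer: 103052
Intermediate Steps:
W(O) = 9*O
P(u) = 9*u
P(253) - 1*(-100775) = 9*253 - 1*(-100775) = 2277 + 100775 = 103052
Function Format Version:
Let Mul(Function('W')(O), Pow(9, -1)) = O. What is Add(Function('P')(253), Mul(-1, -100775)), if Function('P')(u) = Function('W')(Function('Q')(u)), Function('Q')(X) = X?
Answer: 103052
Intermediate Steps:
Function('W')(O) = Mul(9, O)
Function('P')(u) = Mul(9, u)
Add(Function('P')(253), Mul(-1, -100775)) = Add(Mul(9, 253), Mul(-1, -100775)) = Add(2277, 100775) = 103052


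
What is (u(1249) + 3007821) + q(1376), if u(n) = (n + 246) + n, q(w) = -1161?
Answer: 3009404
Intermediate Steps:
u(n) = 246 + 2*n (u(n) = (246 + n) + n = 246 + 2*n)
(u(1249) + 3007821) + q(1376) = ((246 + 2*1249) + 3007821) - 1161 = ((246 + 2498) + 3007821) - 1161 = (2744 + 3007821) - 1161 = 3010565 - 1161 = 3009404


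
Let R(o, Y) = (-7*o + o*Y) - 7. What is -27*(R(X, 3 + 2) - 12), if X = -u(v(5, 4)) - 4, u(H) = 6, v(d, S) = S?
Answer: -27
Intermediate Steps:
X = -10 (X = -1*6 - 4 = -6 - 4 = -10)
R(o, Y) = -7 - 7*o + Y*o (R(o, Y) = (-7*o + Y*o) - 7 = -7 - 7*o + Y*o)
-27*(R(X, 3 + 2) - 12) = -27*((-7 - 7*(-10) + (3 + 2)*(-10)) - 12) = -27*((-7 + 70 + 5*(-10)) - 12) = -27*((-7 + 70 - 50) - 12) = -27*(13 - 12) = -27*1 = -27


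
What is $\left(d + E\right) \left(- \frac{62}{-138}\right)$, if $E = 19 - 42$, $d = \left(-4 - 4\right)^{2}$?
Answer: $\frac{1271}{69} \approx 18.42$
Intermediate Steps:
$d = 64$ ($d = \left(-8\right)^{2} = 64$)
$E = -23$ ($E = 19 - 42 = -23$)
$\left(d + E\right) \left(- \frac{62}{-138}\right) = \left(64 - 23\right) \left(- \frac{62}{-138}\right) = 41 \left(\left(-62\right) \left(- \frac{1}{138}\right)\right) = 41 \cdot \frac{31}{69} = \frac{1271}{69}$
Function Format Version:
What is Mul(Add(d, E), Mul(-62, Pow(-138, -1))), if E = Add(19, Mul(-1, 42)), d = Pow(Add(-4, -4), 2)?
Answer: Rational(1271, 69) ≈ 18.420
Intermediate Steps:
d = 64 (d = Pow(-8, 2) = 64)
E = -23 (E = Add(19, -42) = -23)
Mul(Add(d, E), Mul(-62, Pow(-138, -1))) = Mul(Add(64, -23), Mul(-62, Pow(-138, -1))) = Mul(41, Mul(-62, Rational(-1, 138))) = Mul(41, Rational(31, 69)) = Rational(1271, 69)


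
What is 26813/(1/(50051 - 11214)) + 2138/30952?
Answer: 16115723381025/15476 ≈ 1.0413e+9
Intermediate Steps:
26813/(1/(50051 - 11214)) + 2138/30952 = 26813/(1/38837) + 2138*(1/30952) = 26813/(1/38837) + 1069/15476 = 26813*38837 + 1069/15476 = 1041336481 + 1069/15476 = 16115723381025/15476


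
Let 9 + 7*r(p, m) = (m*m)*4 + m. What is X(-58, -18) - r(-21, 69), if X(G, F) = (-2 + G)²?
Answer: 6096/7 ≈ 870.86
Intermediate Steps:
r(p, m) = -9/7 + m/7 + 4*m²/7 (r(p, m) = -9/7 + ((m*m)*4 + m)/7 = -9/7 + (m²*4 + m)/7 = -9/7 + (4*m² + m)/7 = -9/7 + (m + 4*m²)/7 = -9/7 + (m/7 + 4*m²/7) = -9/7 + m/7 + 4*m²/7)
X(-58, -18) - r(-21, 69) = (-2 - 58)² - (-9/7 + (⅐)*69 + (4/7)*69²) = (-60)² - (-9/7 + 69/7 + (4/7)*4761) = 3600 - (-9/7 + 69/7 + 19044/7) = 3600 - 1*19104/7 = 3600 - 19104/7 = 6096/7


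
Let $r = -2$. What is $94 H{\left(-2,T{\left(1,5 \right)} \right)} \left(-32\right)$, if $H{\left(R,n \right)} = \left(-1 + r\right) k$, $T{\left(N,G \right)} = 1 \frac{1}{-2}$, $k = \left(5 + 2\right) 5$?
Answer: $315840$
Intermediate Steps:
$k = 35$ ($k = 7 \cdot 5 = 35$)
$T{\left(N,G \right)} = - \frac{1}{2}$ ($T{\left(N,G \right)} = 1 \left(- \frac{1}{2}\right) = - \frac{1}{2}$)
$H{\left(R,n \right)} = -105$ ($H{\left(R,n \right)} = \left(-1 - 2\right) 35 = \left(-3\right) 35 = -105$)
$94 H{\left(-2,T{\left(1,5 \right)} \right)} \left(-32\right) = 94 \left(-105\right) \left(-32\right) = \left(-9870\right) \left(-32\right) = 315840$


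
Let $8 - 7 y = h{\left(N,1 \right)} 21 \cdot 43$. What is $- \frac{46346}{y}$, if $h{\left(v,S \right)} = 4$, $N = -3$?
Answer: $\frac{162211}{1802} \approx 90.017$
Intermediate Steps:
$y = - \frac{3604}{7}$ ($y = \frac{8}{7} - \frac{4 \cdot 21 \cdot 43}{7} = \frac{8}{7} - \frac{84 \cdot 43}{7} = \frac{8}{7} - 516 = - \frac{3604}{7} \approx -514.86$)
$- \frac{46346}{y} = - \frac{46346}{- \frac{3604}{7}} = \left(-46346\right) \left(- \frac{7}{3604}\right) = \frac{162211}{1802}$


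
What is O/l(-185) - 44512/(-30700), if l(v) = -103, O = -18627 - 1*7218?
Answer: 199506559/790525 ≈ 252.37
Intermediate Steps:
O = -25845 (O = -18627 - 7218 = -25845)
O/l(-185) - 44512/(-30700) = -25845/(-103) - 44512/(-30700) = -25845*(-1/103) - 44512*(-1/30700) = 25845/103 + 11128/7675 = 199506559/790525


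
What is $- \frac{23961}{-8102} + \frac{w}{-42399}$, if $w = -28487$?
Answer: $\frac{1246724113}{343516698} \approx 3.6293$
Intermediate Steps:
$- \frac{23961}{-8102} + \frac{w}{-42399} = - \frac{23961}{-8102} - \frac{28487}{-42399} = \left(-23961\right) \left(- \frac{1}{8102}\right) - - \frac{28487}{42399} = \frac{23961}{8102} + \frac{28487}{42399} = \frac{1246724113}{343516698}$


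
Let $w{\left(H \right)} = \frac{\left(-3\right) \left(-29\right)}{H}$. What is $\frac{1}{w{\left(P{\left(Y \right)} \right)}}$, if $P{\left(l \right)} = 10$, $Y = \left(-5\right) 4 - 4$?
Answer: $\frac{10}{87} \approx 0.11494$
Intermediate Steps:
$Y = -24$ ($Y = -20 - 4 = -24$)
$w{\left(H \right)} = \frac{87}{H}$
$\frac{1}{w{\left(P{\left(Y \right)} \right)}} = \frac{1}{87 \cdot \frac{1}{10}} = \frac{1}{\frac{87}{10}} = \frac{10}{87}$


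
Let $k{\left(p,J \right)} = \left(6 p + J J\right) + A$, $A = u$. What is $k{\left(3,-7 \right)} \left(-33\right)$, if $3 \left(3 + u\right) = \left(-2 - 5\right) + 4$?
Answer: $-2079$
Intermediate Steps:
$u = -4$ ($u = -3 + \frac{\left(-2 - 5\right) + 4}{3} = -3 + \frac{-7 + 4}{3} = -3 + \frac{1}{3} \left(-3\right) = -3 - 1 = -4$)
$A = -4$
$k{\left(p,J \right)} = -4 + J^{2} + 6 p$ ($k{\left(p,J \right)} = \left(6 p + J J\right) - 4 = \left(6 p + J^{2}\right) - 4 = \left(J^{2} + 6 p\right) - 4 = -4 + J^{2} + 6 p$)
$k{\left(3,-7 \right)} \left(-33\right) = \left(-4 + \left(-7\right)^{2} + 6 \cdot 3\right) \left(-33\right) = \left(-4 + 49 + 18\right) \left(-33\right) = 63 \left(-33\right) = -2079$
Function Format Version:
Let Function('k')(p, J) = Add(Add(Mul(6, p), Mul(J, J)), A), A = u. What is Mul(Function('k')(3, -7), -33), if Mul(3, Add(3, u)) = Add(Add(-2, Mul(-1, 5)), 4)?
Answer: -2079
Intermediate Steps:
u = -4 (u = Add(-3, Mul(Rational(1, 3), Add(Add(-2, Mul(-1, 5)), 4))) = Add(-3, Mul(Rational(1, 3), Add(Add(-2, -5), 4))) = Add(-3, Mul(Rational(1, 3), Add(-7, 4))) = Add(-3, Mul(Rational(1, 3), -3)) = Add(-3, -1) = -4)
A = -4
Function('k')(p, J) = Add(-4, Pow(J, 2), Mul(6, p)) (Function('k')(p, J) = Add(Add(Mul(6, p), Mul(J, J)), -4) = Add(Add(Mul(6, p), Pow(J, 2)), -4) = Add(Add(Pow(J, 2), Mul(6, p)), -4) = Add(-4, Pow(J, 2), Mul(6, p)))
Mul(Function('k')(3, -7), -33) = Mul(Add(-4, Pow(-7, 2), Mul(6, 3)), -33) = Mul(Add(-4, 49, 18), -33) = Mul(63, -33) = -2079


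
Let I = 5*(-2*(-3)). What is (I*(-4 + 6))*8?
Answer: 480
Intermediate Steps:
I = 30 (I = 5*6 = 30)
(I*(-4 + 6))*8 = (30*(-4 + 6))*8 = (30*2)*8 = 60*8 = 480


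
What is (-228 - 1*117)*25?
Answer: -8625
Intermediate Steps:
(-228 - 1*117)*25 = (-228 - 117)*25 = -345*25 = -8625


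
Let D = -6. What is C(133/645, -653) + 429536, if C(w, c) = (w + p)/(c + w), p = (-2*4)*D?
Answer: 180856960779/421052 ≈ 4.2954e+5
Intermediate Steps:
p = 48 (p = -2*4*(-6) = -8*(-6) = 48)
C(w, c) = (48 + w)/(c + w) (C(w, c) = (w + 48)/(c + w) = (48 + w)/(c + w))
C(133/645, -653) + 429536 = (48 + 133/645)/(-653 + 133/645) + 429536 = (31093/645)/(-421052/645) + 429536 = -645/421052*31093/645 + 429536 = -31093/421052 + 429536 = 180856960779/421052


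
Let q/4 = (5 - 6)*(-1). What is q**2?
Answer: 16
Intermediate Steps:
q = 4 (q = 4*((5 - 6)*(-1)) = 4*(-1*(-1)) = 4*1 = 4)
q**2 = 4**2 = 16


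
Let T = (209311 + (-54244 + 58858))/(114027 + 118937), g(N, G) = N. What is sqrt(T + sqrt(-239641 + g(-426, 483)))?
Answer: sqrt(12459205925 + 13568056324*I*sqrt(240067))/116482 ≈ 15.667 + 15.637*I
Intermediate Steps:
T = 213925/232964 (T = (209311 + 4614)/232964 = 213925*(1/232964) = 213925/232964 ≈ 0.91827)
sqrt(T + sqrt(-239641 + g(-426, 483))) = sqrt(213925/232964 + sqrt(-239641 - 426)) = sqrt(213925/232964 + sqrt(-240067)) = sqrt(213925/232964 + I*sqrt(240067))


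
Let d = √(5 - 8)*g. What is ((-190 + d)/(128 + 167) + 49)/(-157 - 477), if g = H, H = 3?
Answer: -9/118 - 3*I*√3/187030 ≈ -0.076271 - 2.7782e-5*I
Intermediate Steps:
g = 3
d = 3*I*√3 (d = √(5 - 8)*3 = √(-3)*3 = (I*√3)*3 = 3*I*√3 ≈ 5.1962*I)
((-190 + d)/(128 + 167) + 49)/(-157 - 477) = ((-190 + 3*I*√3)/(128 + 167) + 49)/(-157 - 477) = ((-190 + 3*I*√3)/295 + 49)/(-634) = ((-190 + 3*I*√3)*(1/295) + 49)*(-1/634) = ((-38/59 + 3*I*√3/295) + 49)*(-1/634) = (2853/59 + 3*I*√3/295)*(-1/634) = -9/118 - 3*I*√3/187030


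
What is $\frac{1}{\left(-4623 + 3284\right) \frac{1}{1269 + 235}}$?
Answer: $- \frac{1504}{1339} \approx -1.1232$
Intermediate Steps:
$\frac{1}{\left(-4623 + 3284\right) \frac{1}{1269 + 235}} = \frac{1}{\left(-1339\right) \frac{1}{1504}} = \frac{1}{- \frac{1339}{1504}} = - \frac{1504}{1339}$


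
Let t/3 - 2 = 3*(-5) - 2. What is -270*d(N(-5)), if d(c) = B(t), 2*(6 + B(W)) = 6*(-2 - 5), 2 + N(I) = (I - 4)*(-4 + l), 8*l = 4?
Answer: 7290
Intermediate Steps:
l = ½ (l = (⅛)*4 = ½ ≈ 0.50000)
t = -45 (t = 6 + 3*(3*(-5) - 2) = 6 + 3*(-15 - 2) = 6 + 3*(-17) = 6 - 51 = -45)
N(I) = 12 - 7*I/2 (N(I) = -2 + (I - 4)*(-4 + ½) = -2 + (-4 + I)*(-7/2) = -2 + (14 - 7*I/2) = 12 - 7*I/2)
B(W) = -27 (B(W) = -6 + (6*(-2 - 5))/2 = -6 + (6*(-7))/2 = -6 + (½)*(-42) = -6 - 21 = -27)
d(c) = -27
-270*d(N(-5)) = -270*(-27) = 7290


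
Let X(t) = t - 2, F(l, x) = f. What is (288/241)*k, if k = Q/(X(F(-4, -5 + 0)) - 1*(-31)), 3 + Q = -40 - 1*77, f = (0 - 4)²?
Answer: -768/241 ≈ -3.1867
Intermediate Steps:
f = 16 (f = (-4)² = 16)
F(l, x) = 16
X(t) = -2 + t
Q = -120 (Q = -3 + (-40 - 1*77) = -3 + (-40 - 77) = -3 - 117 = -120)
k = -8/3 (k = -120/((-2 + 16) - 1*(-31)) = -120/(14 + 31) = -120/45 = -120*1/45 = -8/3 ≈ -2.6667)
(288/241)*k = (288/241)*(-8/3) = -768/241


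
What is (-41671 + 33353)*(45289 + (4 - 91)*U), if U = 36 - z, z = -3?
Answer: -348490928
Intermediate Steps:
U = 39 (U = 36 - 1*(-3) = 36 + 3 = 39)
(-41671 + 33353)*(45289 + (4 - 91)*U) = (-41671 + 33353)*(45289 + (4 - 91)*39) = -8318*(45289 - 87*39) = -8318*(45289 - 3393) = -8318*41896 = -348490928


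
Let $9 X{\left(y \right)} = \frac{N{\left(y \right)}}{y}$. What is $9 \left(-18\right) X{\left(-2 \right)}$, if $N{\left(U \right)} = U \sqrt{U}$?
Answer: $- 18 i \sqrt{2} \approx - 25.456 i$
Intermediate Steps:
$N{\left(U \right)} = U^{\frac{3}{2}}$
$X{\left(y \right)} = \frac{\sqrt{y}}{9}$ ($X{\left(y \right)} = \frac{y^{\frac{3}{2}} \frac{1}{y}}{9} = \frac{\sqrt{y}}{9}$)
$9 \left(-18\right) X{\left(-2 \right)} = 9 \left(-18\right) \frac{\sqrt{-2}}{9} = - 162 \frac{i \sqrt{2}}{9} = - 18 i \sqrt{2}$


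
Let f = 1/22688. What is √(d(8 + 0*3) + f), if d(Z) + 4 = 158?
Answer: 3*√550491706/5672 ≈ 12.410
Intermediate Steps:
d(Z) = 154 (d(Z) = -4 + 158 = 154)
f = 1/22688 ≈ 4.4076e-5
√(d(8 + 0*3) + f) = √(154 + 1/22688) = √(3493953/22688) = 3*√550491706/5672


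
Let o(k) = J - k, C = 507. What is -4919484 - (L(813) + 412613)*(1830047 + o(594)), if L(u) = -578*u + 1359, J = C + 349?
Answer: 102386226594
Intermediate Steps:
J = 856 (J = 507 + 349 = 856)
o(k) = 856 - k
L(u) = 1359 - 578*u
-4919484 - (L(813) + 412613)*(1830047 + o(594)) = -4919484 - ((1359 - 578*813) + 412613)*(1830047 + (856 - 1*594)) = -4919484 - ((1359 - 469914) + 412613)*(1830047 + (856 - 594)) = -4919484 - (-468555 + 412613)*(1830047 + 262) = -4919484 - (-55942)*1830309 = -4919484 - 1*(-102391146078) = -4919484 + 102391146078 = 102386226594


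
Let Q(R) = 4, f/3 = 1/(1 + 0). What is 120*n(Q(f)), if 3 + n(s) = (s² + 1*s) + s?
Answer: 2520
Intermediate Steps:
f = 3 (f = 3/(1 + 0) = 3/1 = 3*1 = 3)
n(s) = -3 + s² + 2*s (n(s) = -3 + ((s² + 1*s) + s) = -3 + ((s² + s) + s) = -3 + ((s + s²) + s) = -3 + (s² + 2*s) = -3 + s² + 2*s)
120*n(Q(f)) = 120*(-3 + 4² + 2*4) = 120*(-3 + 16 + 8) = 120*21 = 2520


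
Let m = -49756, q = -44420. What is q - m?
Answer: 5336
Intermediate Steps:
q - m = -44420 - 1*(-49756) = -44420 + 49756 = 5336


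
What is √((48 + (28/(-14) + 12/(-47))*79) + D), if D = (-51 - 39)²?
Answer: √17605354/47 ≈ 89.274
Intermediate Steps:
D = 8100 (D = (-90)² = 8100)
√((48 + (28/(-14) + 12/(-47))*79) + D) = √((48 + (28/(-14) + 12/(-47))*79) + 8100) = √((48 + (28*(-1/14) + 12*(-1/47))*79) + 8100) = √((48 + (-2 - 12/47)*79) + 8100) = √((48 - 106/47*79) + 8100) = √((48 - 8374/47) + 8100) = √(-6118/47 + 8100) = √(374582/47) = √17605354/47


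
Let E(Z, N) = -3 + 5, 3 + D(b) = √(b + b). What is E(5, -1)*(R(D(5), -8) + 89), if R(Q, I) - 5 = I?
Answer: 172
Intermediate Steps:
D(b) = -3 + √2*√b (D(b) = -3 + √(b + b) = -3 + √(2*b) = -3 + √2*√b)
R(Q, I) = 5 + I
E(Z, N) = 2
E(5, -1)*(R(D(5), -8) + 89) = 2*((5 - 8) + 89) = 2*(-3 + 89) = 2*86 = 172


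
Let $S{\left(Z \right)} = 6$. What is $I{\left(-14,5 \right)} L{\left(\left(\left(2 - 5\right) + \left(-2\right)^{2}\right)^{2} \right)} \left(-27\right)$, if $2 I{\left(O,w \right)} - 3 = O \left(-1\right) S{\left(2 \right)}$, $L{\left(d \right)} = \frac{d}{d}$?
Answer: $- \frac{2349}{2} \approx -1174.5$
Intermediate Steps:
$L{\left(d \right)} = 1$
$I{\left(O,w \right)} = \frac{3}{2} - 3 O$ ($I{\left(O,w \right)} = \frac{3}{2} + \frac{O \left(-1\right) 6}{2} = \frac{3}{2} + \frac{- O 6}{2} = \frac{3}{2} + \frac{\left(-6\right) O}{2} = \frac{3}{2} - 3 O$)
$I{\left(-14,5 \right)} L{\left(\left(\left(2 - 5\right) + \left(-2\right)^{2}\right)^{2} \right)} \left(-27\right) = \left(\frac{3}{2} - -42\right) 1 \left(-27\right) = \left(\frac{3}{2} + 42\right) 1 \left(-27\right) = \frac{87}{2} \cdot 1 \left(-27\right) = \frac{87}{2} \left(-27\right) = - \frac{2349}{2}$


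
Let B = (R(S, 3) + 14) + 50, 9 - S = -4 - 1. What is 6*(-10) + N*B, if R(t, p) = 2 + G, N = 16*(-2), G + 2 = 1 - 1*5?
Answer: -1980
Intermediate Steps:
S = 14 (S = 9 - (-4 - 1) = 9 - 1*(-5) = 9 + 5 = 14)
G = -6 (G = -2 + (1 - 1*5) = -2 + (1 - 5) = -2 - 4 = -6)
N = -32
R(t, p) = -4 (R(t, p) = 2 - 6 = -4)
B = 60 (B = (-4 + 14) + 50 = 10 + 50 = 60)
6*(-10) + N*B = 6*(-10) - 32*60 = -60 - 1920 = -1980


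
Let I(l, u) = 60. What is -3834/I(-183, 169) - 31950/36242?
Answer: -11739069/181210 ≈ -64.782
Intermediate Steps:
-3834/I(-183, 169) - 31950/36242 = -3834/60 - 31950/36242 = -3834*1/60 - 31950*1/36242 = -639/10 - 15975/18121 = -11739069/181210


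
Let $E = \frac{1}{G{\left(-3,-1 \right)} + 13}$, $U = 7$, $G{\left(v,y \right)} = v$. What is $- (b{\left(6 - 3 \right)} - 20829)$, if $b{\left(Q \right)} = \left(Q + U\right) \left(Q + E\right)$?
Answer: $20798$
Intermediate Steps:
$E = \frac{1}{10}$ ($E = \frac{1}{-3 + 13} = \frac{1}{10} \approx 0.1$)
$b{\left(Q \right)} = \left(7 + Q\right) \left(\frac{1}{10} + Q\right)$ ($b{\left(Q \right)} = \left(Q + 7\right) \left(Q + \frac{1}{10}\right) = \left(7 + Q\right) \left(\frac{1}{10} + Q\right)$)
$- (b{\left(6 - 3 \right)} - 20829) = - (\left(\frac{7}{10} + \left(6 - 3\right)^{2} + \frac{71 \left(6 - 3\right)}{10}\right) - 20829) = - (\left(\frac{7}{10} + 3^{2} + \frac{71}{10} \cdot 3\right) - 20829) = - (\left(\frac{7}{10} + 9 + \frac{213}{10}\right) - 20829) = - (31 - 20829) = \left(-1\right) \left(-20798\right) = 20798$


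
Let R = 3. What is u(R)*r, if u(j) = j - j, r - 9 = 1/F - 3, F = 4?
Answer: 0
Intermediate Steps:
r = 25/4 (r = 9 + (1/4 - 3) = 9 + (¼ - 3) = 9 - 11/4 = 25/4 ≈ 6.2500)
u(j) = 0
u(R)*r = 0*(25/4) = 0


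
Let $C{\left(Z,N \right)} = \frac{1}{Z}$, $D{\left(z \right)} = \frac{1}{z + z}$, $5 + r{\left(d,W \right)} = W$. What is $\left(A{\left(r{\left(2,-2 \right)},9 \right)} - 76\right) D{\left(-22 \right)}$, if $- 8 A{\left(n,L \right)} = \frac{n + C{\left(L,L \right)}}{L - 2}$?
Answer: $\frac{19121}{11088} \approx 1.7245$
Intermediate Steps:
$r{\left(d,W \right)} = -5 + W$
$D{\left(z \right)} = \frac{1}{2 z}$
$A{\left(n,L \right)} = - \frac{n + \frac{1}{L}}{8 \left(-2 + L\right)}$ ($A{\left(n,L \right)} = - \frac{\left(n + \frac{1}{L}\right) \frac{1}{L - 2}}{8} = - \frac{\left(n + \frac{1}{L}\right) \frac{1}{-2 + L}}{8} = - \frac{\frac{1}{-2 + L} \left(n + \frac{1}{L}\right)}{8} = - \frac{n + \frac{1}{L}}{8 \left(-2 + L\right)}$)
$\left(A{\left(r{\left(2,-2 \right)},9 \right)} - 76\right) D{\left(-22 \right)} = \left(\frac{-1 - 9 \left(-5 - 2\right)}{8 \cdot 9 \left(-2 + 9\right)} - 76\right) \frac{1}{2 \left(-22\right)} = \left(\frac{1}{8} \cdot \frac{1}{9} \cdot \frac{1}{7} \left(-1 - 9 \left(-7\right)\right) - 76\right) \frac{1}{2} \left(- \frac{1}{22}\right) = \left(\frac{1}{8} \cdot \frac{1}{9} \cdot \frac{1}{7} \left(-1 + 63\right) - 76\right) \left(- \frac{1}{44}\right) = \left(\frac{1}{8} \cdot \frac{1}{9} \cdot \frac{1}{7} \cdot 62 - 76\right) \left(- \frac{1}{44}\right) = \left(\frac{31}{252} - 76\right) \left(- \frac{1}{44}\right) = \left(- \frac{19121}{252}\right) \left(- \frac{1}{44}\right) = \frac{19121}{11088}$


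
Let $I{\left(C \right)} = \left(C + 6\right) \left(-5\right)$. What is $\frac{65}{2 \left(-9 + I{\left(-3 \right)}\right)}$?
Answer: $- \frac{65}{48} \approx -1.3542$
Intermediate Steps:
$I{\left(C \right)} = -30 - 5 C$ ($I{\left(C \right)} = \left(6 + C\right) \left(-5\right) = -30 - 5 C$)
$\frac{65}{2 \left(-9 + I{\left(-3 \right)}\right)} = \frac{65}{2 \left(-9 - 15\right)} = \frac{65}{2 \left(-24\right)} = \frac{65}{-48} = 65 \left(- \frac{1}{48}\right) = - \frac{65}{48}$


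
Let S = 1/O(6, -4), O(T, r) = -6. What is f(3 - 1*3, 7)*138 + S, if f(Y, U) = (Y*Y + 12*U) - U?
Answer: 63755/6 ≈ 10626.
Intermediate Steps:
f(Y, U) = Y² + 11*U (f(Y, U) = (Y² + 12*U) - U = Y² + 11*U)
S = -⅙ (S = 1/(-6) = -⅙ ≈ -0.16667)
f(3 - 1*3, 7)*138 + S = ((3 - 1*3)² + 11*7)*138 - ⅙ = ((3 - 3)² + 77)*138 - ⅙ = (0² + 77)*138 - ⅙ = (0 + 77)*138 - ⅙ = 77*138 - ⅙ = 10626 - ⅙ = 63755/6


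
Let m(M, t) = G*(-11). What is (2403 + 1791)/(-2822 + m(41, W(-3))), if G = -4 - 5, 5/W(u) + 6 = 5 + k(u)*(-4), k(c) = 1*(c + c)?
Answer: -4194/2723 ≈ -1.5402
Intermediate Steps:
k(c) = 2*c (k(c) = 1*(2*c) = 2*c)
W(u) = 5/(-1 - 8*u) (W(u) = 5/(-6 + (5 + (2*u)*(-4))) = 5/(-6 + (5 - 8*u)) = 5/(-1 - 8*u))
G = -9
m(M, t) = 99 (m(M, t) = -9*(-11) = 99)
(2403 + 1791)/(-2822 + m(41, W(-3))) = (2403 + 1791)/(-2822 + 99) = 4194/(-2723) = 4194*(-1/2723) = -4194/2723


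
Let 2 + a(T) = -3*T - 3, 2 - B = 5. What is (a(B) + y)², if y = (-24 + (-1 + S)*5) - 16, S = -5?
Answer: 4356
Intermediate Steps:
B = -3 (B = 2 - 1*5 = 2 - 5 = -3)
a(T) = -5 - 3*T (a(T) = -2 + (-3*T - 3) = -2 + (-3 - 3*T) = -5 - 3*T)
y = -70 (y = (-24 + (-1 - 5)*5) - 16 = (-24 - 6*5) - 16 = (-24 - 30) - 16 = -54 - 16 = -70)
(a(B) + y)² = ((-5 - 3*(-3)) - 70)² = ((-5 + 9) - 70)² = (4 - 70)² = (-66)² = 4356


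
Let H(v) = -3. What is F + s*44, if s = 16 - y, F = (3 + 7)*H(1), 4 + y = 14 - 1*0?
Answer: 234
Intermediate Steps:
y = 10 (y = -4 + (14 - 1*0) = -4 + (14 + 0) = -4 + 14 = 10)
F = -30 (F = (3 + 7)*(-3) = 10*(-3) = -30)
s = 6 (s = 16 - 1*10 = 16 - 10 = 6)
F + s*44 = -30 + 6*44 = -30 + 264 = 234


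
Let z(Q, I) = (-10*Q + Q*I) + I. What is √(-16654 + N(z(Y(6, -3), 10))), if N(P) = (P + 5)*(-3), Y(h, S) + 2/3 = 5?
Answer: I*√16699 ≈ 129.22*I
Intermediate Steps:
Y(h, S) = 13/3 (Y(h, S) = -⅔ + 5 = 13/3)
z(Q, I) = I - 10*Q + I*Q (z(Q, I) = (-10*Q + I*Q) + I = I - 10*Q + I*Q)
N(P) = -15 - 3*P (N(P) = (5 + P)*(-3) = -15 - 3*P)
√(-16654 + N(z(Y(6, -3), 10))) = √(-16654 + (-15 - 3*(10 - 10*13/3 + 10*(13/3)))) = √(-16654 + (-15 - 3*(10 - 130/3 + 130/3))) = √(-16654 + (-15 - 3*10)) = √(-16654 + (-15 - 30)) = √(-16654 - 45) = √(-16699) = I*√16699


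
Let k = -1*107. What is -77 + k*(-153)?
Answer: 16294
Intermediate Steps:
k = -107
-77 + k*(-153) = -77 - 107*(-153) = -77 + 16371 = 16294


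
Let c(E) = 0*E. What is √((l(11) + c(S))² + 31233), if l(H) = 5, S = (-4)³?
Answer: √31258 ≈ 176.80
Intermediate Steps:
S = -64
c(E) = 0
√((l(11) + c(S))² + 31233) = √((5 + 0)² + 31233) = √(5² + 31233) = √(25 + 31233) = √31258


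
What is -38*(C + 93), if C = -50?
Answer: -1634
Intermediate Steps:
-38*(C + 93) = -38*(-50 + 93) = -38*43 = -1634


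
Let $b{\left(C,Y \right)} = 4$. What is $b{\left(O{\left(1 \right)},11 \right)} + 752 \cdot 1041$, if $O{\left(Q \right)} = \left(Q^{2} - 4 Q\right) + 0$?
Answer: $782836$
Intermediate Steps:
$O{\left(Q \right)} = Q^{2} - 4 Q$
$b{\left(O{\left(1 \right)},11 \right)} + 752 \cdot 1041 = 4 + 752 \cdot 1041 = 4 + 782832 = 782836$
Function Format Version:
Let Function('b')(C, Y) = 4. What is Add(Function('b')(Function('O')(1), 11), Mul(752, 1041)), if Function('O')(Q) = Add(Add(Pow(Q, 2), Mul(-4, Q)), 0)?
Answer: 782836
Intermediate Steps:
Function('O')(Q) = Add(Pow(Q, 2), Mul(-4, Q))
Add(Function('b')(Function('O')(1), 11), Mul(752, 1041)) = Add(4, Mul(752, 1041)) = Add(4, 782832) = 782836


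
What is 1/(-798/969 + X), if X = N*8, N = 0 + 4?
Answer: 17/530 ≈ 0.032075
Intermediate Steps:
N = 4
X = 32 (X = 4*8 = 32)
1/(-798/969 + X) = 1/(-798/969 + 32) = 1/(-798*1/969 + 32) = 1/(-14/17 + 32) = 1/(530/17) = 17/530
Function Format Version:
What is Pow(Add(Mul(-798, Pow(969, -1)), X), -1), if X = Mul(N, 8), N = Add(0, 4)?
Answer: Rational(17, 530) ≈ 0.032075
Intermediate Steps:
N = 4
X = 32 (X = Mul(4, 8) = 32)
Pow(Add(Mul(-798, Pow(969, -1)), X), -1) = Pow(Add(Mul(-798, Pow(969, -1)), 32), -1) = Pow(Add(Mul(-798, Rational(1, 969)), 32), -1) = Pow(Add(Rational(-14, 17), 32), -1) = Pow(Rational(530, 17), -1) = Rational(17, 530)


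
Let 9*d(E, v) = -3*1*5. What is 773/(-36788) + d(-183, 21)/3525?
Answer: -1671683/77806620 ≈ -0.021485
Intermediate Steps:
d(E, v) = -5/3 (d(E, v) = (-3*1*5)/9 = (-3*5)/9 = (1/9)*(-15) = -5/3)
773/(-36788) + d(-183, 21)/3525 = 773/(-36788) - 5/3/3525 = 773*(-1/36788) - 5/3*1/3525 = -773/36788 - 1/2115 = -1671683/77806620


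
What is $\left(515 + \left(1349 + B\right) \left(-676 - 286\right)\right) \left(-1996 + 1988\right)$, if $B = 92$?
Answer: $11085816$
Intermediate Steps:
$\left(515 + \left(1349 + B\right) \left(-676 - 286\right)\right) \left(-1996 + 1988\right) = \left(515 + \left(1349 + 92\right) \left(-676 - 286\right)\right) \left(-1996 + 1988\right) = \left(515 + 1441 \left(-962\right)\right) \left(-8\right) = \left(515 - 1386242\right) \left(-8\right) = \left(-1385727\right) \left(-8\right) = 11085816$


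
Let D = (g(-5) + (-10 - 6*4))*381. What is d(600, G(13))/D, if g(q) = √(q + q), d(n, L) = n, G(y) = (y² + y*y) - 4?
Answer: -3400/74041 - 100*I*√10/74041 ≈ -0.04592 - 0.004271*I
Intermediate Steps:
G(y) = -4 + 2*y² (G(y) = (y² + y²) - 4 = 2*y² - 4 = -4 + 2*y²)
g(q) = √2*√q (g(q) = √(2*q) = √2*√q)
D = -12954 + 381*I*√10 (D = (√2*√(-5) + (-10 - 6*4))*381 = (√2*(I*√5) + (-10 - 24))*381 = (I*√10 - 34)*381 = (-34 + I*√10)*381 = -12954 + 381*I*√10 ≈ -12954.0 + 1204.8*I)
d(600, G(13))/D = 600/(-12954 + 381*I*√10)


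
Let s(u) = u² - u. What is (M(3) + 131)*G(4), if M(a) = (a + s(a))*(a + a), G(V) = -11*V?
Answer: -8140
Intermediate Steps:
M(a) = 2*a*(a + a*(-1 + a)) (M(a) = (a + a*(-1 + a))*(a + a) = (a + a*(-1 + a))*(2*a) = 2*a*(a + a*(-1 + a)))
(M(3) + 131)*G(4) = (2*3³ + 131)*(-11*4) = (2*27 + 131)*(-44) = (54 + 131)*(-44) = 185*(-44) = -8140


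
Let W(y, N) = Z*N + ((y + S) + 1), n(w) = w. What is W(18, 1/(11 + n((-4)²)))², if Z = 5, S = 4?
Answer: 391876/729 ≈ 537.55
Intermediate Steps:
W(y, N) = 5 + y + 5*N (W(y, N) = 5*N + ((y + 4) + 1) = 5*N + ((4 + y) + 1) = 5*N + (5 + y) = 5 + y + 5*N)
W(18, 1/(11 + n((-4)²)))² = (5 + 18 + 5/(11 + (-4)²))² = (5 + 18 + 5/(11 + 16))² = (5 + 18 + 5/27)² = (626/27)² = 391876/729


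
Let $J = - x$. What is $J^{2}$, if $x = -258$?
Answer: $66564$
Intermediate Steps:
$J = 258$ ($J = \left(-1\right) \left(-258\right) = 258$)
$J^{2} = 258^{2} = 66564$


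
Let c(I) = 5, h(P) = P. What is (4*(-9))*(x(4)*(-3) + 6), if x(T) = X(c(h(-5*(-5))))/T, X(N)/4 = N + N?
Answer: 864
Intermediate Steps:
X(N) = 8*N (X(N) = 4*(N + N) = 4*(2*N) = 8*N)
x(T) = 40/T (x(T) = (8*5)/T = 40/T)
(4*(-9))*(x(4)*(-3) + 6) = (4*(-9))*((40/4)*(-3) + 6) = -36*((40*(¼))*(-3) + 6) = -36*(10*(-3) + 6) = -36*(-30 + 6) = -36*(-24) = 864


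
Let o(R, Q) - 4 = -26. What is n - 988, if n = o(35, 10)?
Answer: -1010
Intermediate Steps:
o(R, Q) = -22 (o(R, Q) = 4 - 26 = -22)
n = -22
n - 988 = -22 - 988 = -1010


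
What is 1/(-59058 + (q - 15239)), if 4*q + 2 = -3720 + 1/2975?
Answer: -11900/895207249 ≈ -1.3293e-5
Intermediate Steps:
q = -11072949/11900 (q = -½ + (-3720 + 1/2975)/4 = -½ + (¼)*(-11066999/2975) = -½ - 11066999/11900 = -11072949/11900 ≈ -930.50)
1/(-59058 + (q - 15239)) = 1/(-59058 + (-11072949/11900 - 15239)) = 1/(-59058 - 192417049/11900) = 1/(-895207249/11900) = -11900/895207249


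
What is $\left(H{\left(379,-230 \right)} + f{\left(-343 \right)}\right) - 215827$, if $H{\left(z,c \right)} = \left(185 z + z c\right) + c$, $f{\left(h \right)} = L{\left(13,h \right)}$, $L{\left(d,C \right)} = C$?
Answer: $-233455$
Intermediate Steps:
$f{\left(h \right)} = h$
$H{\left(z,c \right)} = c + 185 z + c z$ ($H{\left(z,c \right)} = \left(185 z + c z\right) + c = c + 185 z + c z$)
$\left(H{\left(379,-230 \right)} + f{\left(-343 \right)}\right) - 215827 = \left(\left(-230 + 185 \cdot 379 - 87170\right) - 343\right) - 215827 = \left(\left(-230 + 70115 - 87170\right) - 343\right) - 215827 = \left(-17285 - 343\right) - 215827 = -17628 - 215827 = -233455$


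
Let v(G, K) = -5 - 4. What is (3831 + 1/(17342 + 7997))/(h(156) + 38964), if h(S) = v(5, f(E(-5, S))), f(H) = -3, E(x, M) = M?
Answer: 19414742/197416149 ≈ 0.098344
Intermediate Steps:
v(G, K) = -9
h(S) = -9
(3831 + 1/(17342 + 7997))/(h(156) + 38964) = (3831 + 1/(17342 + 7997))/(-9 + 38964) = (3831 + 1/25339)/38955 = (3831 + 1/25339)*(1/38955) = (97073710/25339)*(1/38955) = 19414742/197416149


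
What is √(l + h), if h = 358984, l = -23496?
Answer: 8*√5242 ≈ 579.21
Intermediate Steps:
√(l + h) = √(-23496 + 358984) = √335488 = 8*√5242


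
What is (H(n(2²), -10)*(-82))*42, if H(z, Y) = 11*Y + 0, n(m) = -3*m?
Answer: 378840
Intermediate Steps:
H(z, Y) = 11*Y
(H(n(2²), -10)*(-82))*42 = ((11*(-10))*(-82))*42 = -110*(-82)*42 = 9020*42 = 378840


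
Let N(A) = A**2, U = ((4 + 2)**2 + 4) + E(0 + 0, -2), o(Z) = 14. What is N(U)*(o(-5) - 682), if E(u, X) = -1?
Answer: -1016028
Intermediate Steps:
U = 39 (U = ((4 + 2)**2 + 4) - 1 = (6**2 + 4) - 1 = (36 + 4) - 1 = 40 - 1 = 39)
N(U)*(o(-5) - 682) = 39**2*(14 - 682) = 1521*(-668) = -1016028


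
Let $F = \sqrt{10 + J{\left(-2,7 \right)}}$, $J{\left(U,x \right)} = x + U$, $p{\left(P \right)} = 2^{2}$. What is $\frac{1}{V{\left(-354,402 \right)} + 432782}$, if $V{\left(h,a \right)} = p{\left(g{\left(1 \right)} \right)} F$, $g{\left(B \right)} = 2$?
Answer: $\frac{216391}{93650129642} - \frac{\sqrt{15}}{46825064821} \approx 2.3105 \cdot 10^{-6}$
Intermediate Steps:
$p{\left(P \right)} = 4$
$J{\left(U,x \right)} = U + x$
$F = \sqrt{15}$ ($F = \sqrt{10 + \left(-2 + 7\right)} = \sqrt{10 + 5} = \sqrt{15} \approx 3.873$)
$V{\left(h,a \right)} = 4 \sqrt{15}$
$\frac{1}{V{\left(-354,402 \right)} + 432782} = \frac{1}{4 \sqrt{15} + 432782} = \frac{1}{432782 + 4 \sqrt{15}}$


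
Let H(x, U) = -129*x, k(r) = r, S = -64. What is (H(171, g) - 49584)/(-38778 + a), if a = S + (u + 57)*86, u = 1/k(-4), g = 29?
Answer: 47762/22641 ≈ 2.1095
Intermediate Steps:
u = -¼ (u = 1/(-4) = -¼ ≈ -0.25000)
a = 9633/2 (a = -64 + (-¼ + 57)*86 = -64 + (227/4)*86 = -64 + 9761/2 = 9633/2 ≈ 4816.5)
(H(171, g) - 49584)/(-38778 + a) = (-129*171 - 49584)/(-38778 + 9633/2) = (-22059 - 49584)/(-67923/2) = -71643*(-2/67923) = 47762/22641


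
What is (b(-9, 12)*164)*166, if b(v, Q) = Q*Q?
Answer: 3920256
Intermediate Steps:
b(v, Q) = Q²
(b(-9, 12)*164)*166 = (12²*164)*166 = (144*164)*166 = 23616*166 = 3920256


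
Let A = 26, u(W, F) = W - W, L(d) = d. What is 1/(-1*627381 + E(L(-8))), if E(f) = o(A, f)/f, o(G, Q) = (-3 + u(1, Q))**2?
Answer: -8/5019057 ≈ -1.5939e-6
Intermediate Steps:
u(W, F) = 0
o(G, Q) = 9 (o(G, Q) = (-3 + 0)**2 = (-3)**2 = 9)
E(f) = 9/f
1/(-1*627381 + E(L(-8))) = 1/(-1*627381 + 9/(-8)) = 1/(-627381 + 9*(-1/8)) = 1/(-627381 - 9/8) = 1/(-5019057/8) = -8/5019057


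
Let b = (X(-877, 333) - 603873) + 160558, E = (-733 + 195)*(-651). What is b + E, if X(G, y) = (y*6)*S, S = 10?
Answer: -73097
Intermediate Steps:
E = 350238 (E = -538*(-651) = 350238)
X(G, y) = 60*y (X(G, y) = (y*6)*10 = (6*y)*10 = 60*y)
b = -423335 (b = (60*333 - 603873) + 160558 = (19980 - 603873) + 160558 = -583893 + 160558 = -423335)
b + E = -423335 + 350238 = -73097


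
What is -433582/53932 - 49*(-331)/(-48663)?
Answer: -10987061987/1312246458 ≈ -8.3727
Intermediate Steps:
-433582/53932 - 49*(-331)/(-48663) = -433582*1/53932 + 16219*(-1/48663) = -216791/26966 - 16219/48663 = -10987061987/1312246458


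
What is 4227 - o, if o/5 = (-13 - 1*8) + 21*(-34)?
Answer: 7902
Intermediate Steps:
o = -3675 (o = 5*((-13 - 1*8) + 21*(-34)) = 5*((-13 - 8) - 714) = 5*(-21 - 714) = 5*(-735) = -3675)
4227 - o = 4227 - 1*(-3675) = 4227 + 3675 = 7902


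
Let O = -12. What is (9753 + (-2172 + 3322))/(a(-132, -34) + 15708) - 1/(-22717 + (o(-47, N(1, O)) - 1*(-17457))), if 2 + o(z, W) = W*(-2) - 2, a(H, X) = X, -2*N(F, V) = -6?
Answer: 845213/1214735 ≈ 0.69580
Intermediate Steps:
N(F, V) = 3 (N(F, V) = -½*(-6) = 3)
o(z, W) = -4 - 2*W (o(z, W) = -2 + (W*(-2) - 2) = -2 + (-2*W - 2) = -2 + (-2 - 2*W) = -4 - 2*W)
(9753 + (-2172 + 3322))/(a(-132, -34) + 15708) - 1/(-22717 + (o(-47, N(1, O)) - 1*(-17457))) = (9753 + (-2172 + 3322))/(-34 + 15708) - 1/(-22717 + ((-4 - 2*3) - 1*(-17457))) = (9753 + 1150)/15674 - 1/(-22717 + ((-4 - 6) + 17457)) = 10903*(1/15674) - 1/(-22717 + (-10 + 17457)) = 10903/15674 - 1/(-22717 + 17447) = 10903/15674 - 1/(-5270) = 10903/15674 - 1*(-1/5270) = 10903/15674 + 1/5270 = 845213/1214735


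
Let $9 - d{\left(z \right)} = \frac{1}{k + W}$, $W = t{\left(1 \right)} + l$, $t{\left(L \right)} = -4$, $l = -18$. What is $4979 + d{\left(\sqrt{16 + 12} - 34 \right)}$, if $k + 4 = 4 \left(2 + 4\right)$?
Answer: $\frac{9977}{2} \approx 4988.5$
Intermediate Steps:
$W = -22$ ($W = -4 - 18 = -22$)
$k = 20$ ($k = -4 + 4 \left(2 + 4\right) = -4 + 4 \cdot 6 = -4 + 24 = 20$)
$d{\left(z \right)} = \frac{19}{2}$ ($d{\left(z \right)} = 9 - \frac{1}{20 - 22} = 9 - \frac{1}{-2} = 9 - - \frac{1}{2} = 9 + \frac{1}{2} = \frac{19}{2}$)
$4979 + d{\left(\sqrt{16 + 12} - 34 \right)} = 4979 + \frac{19}{2} = \frac{9977}{2}$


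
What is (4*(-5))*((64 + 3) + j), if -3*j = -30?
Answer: -1540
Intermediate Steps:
j = 10 (j = -1/3*(-30) = 10)
(4*(-5))*((64 + 3) + j) = (4*(-5))*((64 + 3) + 10) = -20*(67 + 10) = -20*77 = -1540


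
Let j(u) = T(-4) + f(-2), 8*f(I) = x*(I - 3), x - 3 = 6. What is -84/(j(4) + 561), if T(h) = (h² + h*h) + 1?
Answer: -224/1569 ≈ -0.14277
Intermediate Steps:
x = 9 (x = 3 + 6 = 9)
T(h) = 1 + 2*h² (T(h) = (h² + h²) + 1 = 2*h² + 1 = 1 + 2*h²)
f(I) = -27/8 + 9*I/8 (f(I) = (9*(I - 3))/8 = (9*(-3 + I))/8 = (-27 + 9*I)/8 = -27/8 + 9*I/8)
j(u) = 219/8 (j(u) = (1 + 2*(-4)²) + (-27/8 + (9/8)*(-2)) = (1 + 2*16) + (-27/8 - 9/4) = (1 + 32) - 45/8 = 33 - 45/8 = 219/8)
-84/(j(4) + 561) = -84/(219/8 + 561) = -84/(4707/8) = (8/4707)*(-84) = -224/1569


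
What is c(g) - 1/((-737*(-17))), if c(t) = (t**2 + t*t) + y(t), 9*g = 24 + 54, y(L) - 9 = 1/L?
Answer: 467143531/2931786 ≈ 159.34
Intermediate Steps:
y(L) = 9 + 1/L
g = 26/3 (g = (24 + 54)/9 = (1/9)*78 = 26/3 ≈ 8.6667)
c(t) = 9 + 1/t + 2*t**2 (c(t) = (t**2 + t*t) + (9 + 1/t) = (t**2 + t**2) + (9 + 1/t) = 2*t**2 + (9 + 1/t) = 9 + 1/t + 2*t**2)
c(g) - 1/((-737*(-17))) = (9 + 1/(26/3) + 2*(26/3)**2) - 1/((-737*(-17))) = (9 + 3/26 + 2*(676/9)) - 1/12529 = (9 + 3/26 + 1352/9) - 1*1/12529 = 37285/234 - 1/12529 = 467143531/2931786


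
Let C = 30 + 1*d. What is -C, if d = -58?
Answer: 28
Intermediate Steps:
C = -28 (C = 30 + 1*(-58) = 30 - 58 = -28)
-C = -1*(-28) = 28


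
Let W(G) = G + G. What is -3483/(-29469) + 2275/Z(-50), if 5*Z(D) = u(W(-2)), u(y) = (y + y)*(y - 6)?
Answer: 22365901/157168 ≈ 142.31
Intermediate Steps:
W(G) = 2*G
u(y) = 2*y*(-6 + y) (u(y) = (2*y)*(-6 + y) = 2*y*(-6 + y))
Z(D) = 16 (Z(D) = (2*(2*(-2))*(-6 + 2*(-2)))/5 = (2*(-4)*(-6 - 4))/5 = (2*(-4)*(-10))/5 = (⅕)*80 = 16)
-3483/(-29469) + 2275/Z(-50) = -3483/(-29469) + 2275/16 = -3483*(-1/29469) + 2275*(1/16) = 1161/9823 + 2275/16 = 22365901/157168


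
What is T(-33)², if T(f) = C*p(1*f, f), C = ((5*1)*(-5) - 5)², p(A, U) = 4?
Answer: 12960000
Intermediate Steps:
C = 900 (C = (5*(-5) - 5)² = (-25 - 5)² = (-30)² = 900)
T(f) = 3600 (T(f) = 900*4 = 3600)
T(-33)² = 3600² = 12960000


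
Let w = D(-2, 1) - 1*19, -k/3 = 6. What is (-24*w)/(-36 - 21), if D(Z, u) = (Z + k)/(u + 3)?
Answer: -192/19 ≈ -10.105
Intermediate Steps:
k = -18 (k = -3*6 = -18)
D(Z, u) = (-18 + Z)/(3 + u) (D(Z, u) = (Z - 18)/(u + 3) = (-18 + Z)/(3 + u))
w = -24 (w = (-18 - 2)/(3 + 1) - 1*19 = -20/4 - 19 = (1/4)*(-20) - 19 = -5 - 19 = -24)
(-24*w)/(-36 - 21) = (-24*(-24))/(-36 - 21) = 576/(-57) = 576*(-1/57) = -192/19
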